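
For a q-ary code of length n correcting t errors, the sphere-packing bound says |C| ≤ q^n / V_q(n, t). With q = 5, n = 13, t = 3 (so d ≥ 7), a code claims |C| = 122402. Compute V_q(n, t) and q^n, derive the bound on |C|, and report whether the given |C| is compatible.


V_q(n, t) = 19605, q^n = 1220703125, Hamming bound = 62264, |C| = 122402 > bound (violated).

Step 1: Compute V_q(n, t) = Σ_{j=0}^3 C(n, j) (q−1)^j.
  j = 0: C(13,0)·(4)^0 = 1·1 = 1.
  j = 1: C(13,1)·(4)^1 = 13·4 = 52.
  j = 2: C(13,2)·(4)^2 = 78·16 = 1248.
  j = 3: C(13,3)·(4)^3 = 286·64 = 18304.
  V_q(n, t) = 1 + 52 + 1248 + 18304 = 19605.
Step 2: q^n = 5^13 = 1220703125.
Step 3: Hamming bound ⌊q^n / V_q(n,t)⌋ = ⌊1220703125/19605⌋ = 62264.
Step 4: Compare |C| = 122402 to 62264: violated.
The claimed |C| lies above the Hamming bound, so no 5-ary code of length 13 with d ≥ 7 can have 122402 codewords.


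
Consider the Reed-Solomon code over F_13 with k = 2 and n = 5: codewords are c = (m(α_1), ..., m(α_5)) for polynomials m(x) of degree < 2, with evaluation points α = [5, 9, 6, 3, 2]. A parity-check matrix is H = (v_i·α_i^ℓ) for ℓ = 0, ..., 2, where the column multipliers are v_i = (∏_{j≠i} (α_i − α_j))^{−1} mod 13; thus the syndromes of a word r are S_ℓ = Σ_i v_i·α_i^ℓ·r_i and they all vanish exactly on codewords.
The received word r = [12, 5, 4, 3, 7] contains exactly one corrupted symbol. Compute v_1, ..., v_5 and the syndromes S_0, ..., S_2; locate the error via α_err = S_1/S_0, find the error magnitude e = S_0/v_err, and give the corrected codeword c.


S = (11, 3, 2), error at position 1, error magnitude e = 4, c = [8, 5, 4, 3, 7].

Step 1: column multipliers v_i = (∏_{j≠i}(α_i − α_j))^{−1} mod 13.
  i = 1 (α = 5): (5−9)(5−6)(5−3)(5−2) = (−4)·(−1)·2·3 = 24 ≡ 11, so v_1 = 11^{−1} = 6 (mod 13).
  i = 2 (α = 9): (9−5)(9−6)(9−3)(9−2) = 4·3·6·7 = 504 ≡ 10, so v_2 = 10^{−1} = 4 (mod 13).
  i = 3 (α = 6): (6−5)(6−9)(6−3)(6−2) = 1·(−3)·3·4 = −36 ≡ 3, so v_3 = 3^{−1} = 9 (mod 13).
  i = 4 (α = 3): (3−5)(3−9)(3−6)(3−2) = (−2)·(−6)·(−3)·1 = −36 ≡ 3, so v_4 = 3^{−1} = 9 (mod 13).
  i = 5 (α = 2): (2−5)(2−9)(2−6)(2−3) = (−3)·(−7)·(−4)·(−1) = 84 ≡ 6, so v_5 = 6^{−1} = 11 (mod 13).
  v = [6, 4, 9, 9, 11].
Step 2: syndromes of r = [12, 5, 4, 3, 7] (all sums mod 13).
  S_0 = Σ v_i r_i = 6·12 + 4·5 + 9·4 + 9·3 + 11·7 = 232 ≡ 11.
  S_1 = Σ v_i α_i r_i = 6·5·12 + 4·9·5 + 9·6·4 + 9·3·3 + 11·2·7 = 991 ≡ 3.
  α_i^2 mod 13 = [12, 3, 10, 9, 4].
  S_2 = Σ v_i α_i^2 r_i = 6·12·12 + 4·3·5 + 9·10·4 + 9·9·3 + 11·4·7 = 1835 ≡ 2.
  S = (11, 3, 2) ≠ 0, so r is not a codeword (an error is present).
Step 3: locate the error. For a single error e at position i, S_ℓ = v_i·e·α_i^ℓ, so α_err = S_1/S_0.
  S_0^{−1} = 11^{−1} = 6 (mod 13), so α_err = 3·6 = 18 ≡ 5 = α_1. Error position i = 1.
  Consistency check: S_2/S_1 = 2·9 = 18 ≡ 5 = α_err ✓ (single-error assumption holds).
Step 4: error magnitude e = S_0/v_1 = S_0·∏_{j≠1}(α_1 − α_j) = 11·11 = 121 ≡ 4 (mod 13).
Step 5: correct position 1: c_1 = r_1 − e = 12 − 4 ≡ 8 (mod 13). Hence c = [8, 5, 4, 3, 7].
  Check: interpolating c through the α_i gives m(x) = 2 + 9·x (degree < 2) with m(α_i) = c_i for every i, so c is indeed a codeword.


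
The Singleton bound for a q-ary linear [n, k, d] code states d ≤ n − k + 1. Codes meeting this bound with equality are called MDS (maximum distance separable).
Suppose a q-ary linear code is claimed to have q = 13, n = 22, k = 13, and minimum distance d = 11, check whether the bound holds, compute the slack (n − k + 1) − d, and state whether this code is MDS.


Singleton RHS = n − k + 1 = 10, slack = -1, bound violated (no such code; not MDS).

Singleton bound: d ≤ n − k + 1.
Here n = 22, k = 13, so n − k + 1 = 10.
Given d = 11, check d ≤ 10: NO.
Slack = (n − k + 1) − d = -1.
The slack is negative: d = 11 exceeds n − k + 1 = 10 by 1, so the Singleton bound is violated and no linear [22, 13, 11]_13 code can exist. In particular it is not MDS (MDS requires d = n − k + 1 exactly).
Description: the claimed parameters are [22, 13, 11]_13; such a code would be impossible (violates the Singleton bound).


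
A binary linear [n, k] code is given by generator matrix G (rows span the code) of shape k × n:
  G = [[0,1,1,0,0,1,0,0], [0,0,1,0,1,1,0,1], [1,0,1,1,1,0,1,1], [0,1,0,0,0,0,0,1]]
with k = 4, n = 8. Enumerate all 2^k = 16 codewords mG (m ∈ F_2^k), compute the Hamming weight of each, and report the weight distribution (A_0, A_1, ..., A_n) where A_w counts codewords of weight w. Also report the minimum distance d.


Weight distribution: A_0 = 1, A_1 = 1, A_2 = 1, A_3 = 3, A_4 = 3, A_5 = 3, A_6 = 3, A_7 = 1. Minimum distance d = 1.

Enumerate all 2^4 = 16 messages m ∈ F_2^4.
For each, compute codeword c = mG in F_2^8, then tally its weight.
  m = 0000 → c = 00000000, weight = 0.
  m = 1000 → c = 01100100, weight = 3.
  m = 0100 → c = 00101101, weight = 4.
  m = 1100 → c = 01001001, weight = 3.
  m = 0010 → c = 10111011, weight = 6.
  m = 1010 → c = 11011111, weight = 7.
  m = 0110 → c = 10010110, weight = 4.
  m = 1110 → c = 11110010, weight = 5.
  m = 0001 → c = 01000001, weight = 2.
  m = 1001 → c = 00100101, weight = 3.
  m = 0101 → c = 01101100, weight = 4.
  m = 1101 → c = 00001000, weight = 1.
  m = 0011 → c = 11111010, weight = 6.
  m = 1011 → c = 10011110, weight = 5.
  m = 0111 → c = 11010111, weight = 6.
  m = 1111 → c = 10110011, weight = 5.
Tally weights:
  weight 0: 1 codewords.
  weight 1: 1 codewords.
  weight 2: 1 codewords.
  weight 3: 3 codewords.
  weight 4: 3 codewords.
  weight 5: 3 codewords.
  weight 6: 3 codewords.
  weight 7: 1 codewords.
Minimum distance d = smallest w > 0 with A_w > 0 = 1.
Sanity: Σ A_w = 16 = 2^4 = 16 ✓.


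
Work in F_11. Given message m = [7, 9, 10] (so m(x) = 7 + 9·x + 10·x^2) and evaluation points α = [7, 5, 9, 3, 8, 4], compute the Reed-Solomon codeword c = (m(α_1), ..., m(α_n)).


c = [10, 5, 7, 3, 4, 5]

Message polynomial: m(x) = 7 + 9·x + 10·x^2 (mod 11).
For each evaluation point α_i, compute m(α_i) mod 11:
  α_1 = 7: Horner steps 10 → 2 → 10, so m(7) = 10.
  α_2 = 5: Horner steps 10 → 4 → 5, so m(5) = 5.
  α_3 = 9: Horner steps 10 → 0 → 7, so m(9) = 7.
  α_4 = 3: Horner steps 10 → 6 → 3, so m(3) = 3.
  α_5 = 8: Horner steps 10 → 1 → 4, so m(8) = 4.
  α_6 = 4: Horner steps 10 → 5 → 5, so m(4) = 5.
Codeword c = [10, 5, 7, 3, 4, 5] ∈ F_11^6.


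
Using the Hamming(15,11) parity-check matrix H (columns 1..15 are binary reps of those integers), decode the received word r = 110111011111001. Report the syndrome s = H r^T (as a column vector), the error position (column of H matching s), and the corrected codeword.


s = (0, 1, 1, 1)^T, error position = 7, corrected codeword c = 110111111111001

Compute s = H r^T mod 2 one row at a time:
  s_1 = 1 + 1 + 1 + 1 + 1 + 0 + 0 + 1 = 6 ≡ 0 (mod 2).
  s_2 = 1 + 1 + 1 + 0 + 1 + 0 + 0 + 1 = 5 ≡ 1 (mod 2).
  s_3 = 1 + 0 + 1 + 0 + 1 + 1 + 0 + 1 = 5 ≡ 1 (mod 2).
  s_4 = 1 + 0 + 1 + 0 + 1 + 1 + 0 + 1 = 5 ≡ 1 (mod 2).
s = (0, 1, 1, 1)^T — this equals column 7 of H (binary 0111), so error is at position 7.
Correct: flip bit 7 of r = 110111011111001 to get c = 110111111111001.


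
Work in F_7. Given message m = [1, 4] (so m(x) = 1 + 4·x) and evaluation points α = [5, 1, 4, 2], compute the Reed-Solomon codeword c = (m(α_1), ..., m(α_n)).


c = [0, 5, 3, 2]

Message polynomial: m(x) = 1 + 4·x (mod 7).
For each evaluation point α_i, compute m(α_i) mod 7:
  α_1 = 5: Horner steps 4 → 0, so m(5) = 0.
  α_2 = 1: Horner steps 4 → 5, so m(1) = 5.
  α_3 = 4: Horner steps 4 → 3, so m(4) = 3.
  α_4 = 2: Horner steps 4 → 2, so m(2) = 2.
Codeword c = [0, 5, 3, 2] ∈ F_7^4.


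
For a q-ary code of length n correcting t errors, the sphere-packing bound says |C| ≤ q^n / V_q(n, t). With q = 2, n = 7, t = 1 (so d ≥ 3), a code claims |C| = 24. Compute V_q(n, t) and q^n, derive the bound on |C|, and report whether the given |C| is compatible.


V_q(n, t) = 8, q^n = 128, Hamming bound = 16, |C| = 24 > bound (violated).

Step 1: Compute V_q(n, t) = Σ_{j=0}^1 C(n, j) (q−1)^j.
  j = 0: C(7,0)·(1)^0 = 1·1 = 1.
  j = 1: C(7,1)·(1)^1 = 7·1 = 7.
  V_q(n, t) = 1 + 7 = 8.
Step 2: q^n = 2^7 = 128.
Step 3: Hamming bound ⌊q^n / V_q(n,t)⌋ = ⌊128/8⌋ = 16.
Step 4: Compare |C| = 24 to 16: violated.
The claimed |C| lies above the Hamming bound, so no 2-ary code of length 7 with d ≥ 3 can have 24 codewords.


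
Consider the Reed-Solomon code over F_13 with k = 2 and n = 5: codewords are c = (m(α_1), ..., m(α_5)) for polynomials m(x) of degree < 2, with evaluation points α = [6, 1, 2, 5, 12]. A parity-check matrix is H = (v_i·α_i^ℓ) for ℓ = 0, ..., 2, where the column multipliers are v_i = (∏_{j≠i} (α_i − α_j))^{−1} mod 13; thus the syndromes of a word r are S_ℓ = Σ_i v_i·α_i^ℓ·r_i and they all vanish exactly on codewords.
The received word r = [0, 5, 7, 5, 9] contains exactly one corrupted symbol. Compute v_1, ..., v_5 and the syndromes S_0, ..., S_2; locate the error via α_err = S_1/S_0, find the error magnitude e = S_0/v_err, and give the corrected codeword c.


S = (7, 7, 7), error at position 2, error magnitude e = 6, c = [0, 12, 7, 5, 9].

Step 1: column multipliers v_i = (∏_{j≠i}(α_i − α_j))^{−1} mod 13.
  i = 1 (α = 6): (6−1)(6−2)(6−5)(6−12) = 5·4·1·(−6) = −120 ≡ 10, so v_1 = 10^{−1} = 4 (mod 13).
  i = 2 (α = 1): (1−6)(1−2)(1−5)(1−12) = (−5)·(−1)·(−4)·(−11) = 220 ≡ 12, so v_2 = 12^{−1} = 12 (mod 13).
  i = 3 (α = 2): (2−6)(2−1)(2−5)(2−12) = (−4)·1·(−3)·(−10) = −120 ≡ 10, so v_3 = 10^{−1} = 4 (mod 13).
  i = 4 (α = 5): (5−6)(5−1)(5−2)(5−12) = (−1)·4·3·(−7) = 84 ≡ 6, so v_4 = 6^{−1} = 11 (mod 13).
  i = 5 (α = 12): (12−6)(12−1)(12−2)(12−5) = 6·11·10·7 = 4620 ≡ 5, so v_5 = 5^{−1} = 8 (mod 13).
  v = [4, 12, 4, 11, 8].
Step 2: syndromes of r = [0, 5, 7, 5, 9] (all sums mod 13).
  S_0 = Σ v_i r_i = 4·0 + 12·5 + 4·7 + 11·5 + 8·9 = 215 ≡ 7.
  S_1 = Σ v_i α_i r_i = 4·6·0 + 12·1·5 + 4·2·7 + 11·5·5 + 8·12·9 = 1255 ≡ 7.
  α_i^2 mod 13 = [10, 1, 4, 12, 1].
  S_2 = Σ v_i α_i^2 r_i = 4·10·0 + 12·1·5 + 4·4·7 + 11·12·5 + 8·1·9 = 904 ≡ 7.
  S = (7, 7, 7) ≠ 0, so r is not a codeword (an error is present).
Step 3: locate the error. For a single error e at position i, S_ℓ = v_i·e·α_i^ℓ, so α_err = S_1/S_0.
  S_0^{−1} = 7^{−1} = 2 (mod 13), so α_err = 7·2 = 14 ≡ 1 = α_2. Error position i = 2.
  Consistency check: S_2/S_1 = 7·2 = 14 ≡ 1 = α_err ✓ (single-error assumption holds).
Step 4: error magnitude e = S_0/v_2 = S_0·∏_{j≠2}(α_2 − α_j) = 7·12 = 84 ≡ 6 (mod 13).
Step 5: correct position 2: c_2 = r_2 − e = 5 − 6 ≡ 12 (mod 13). Hence c = [0, 12, 7, 5, 9].
  Check: interpolating c through the α_i gives m(x) = 4 + 8·x (degree < 2) with m(α_i) = c_i for every i, so c is indeed a codeword.


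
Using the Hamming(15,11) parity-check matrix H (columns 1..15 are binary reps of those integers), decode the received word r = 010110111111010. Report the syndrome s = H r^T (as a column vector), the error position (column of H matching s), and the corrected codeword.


s = (0, 1, 1, 0)^T, error position = 6, corrected codeword c = 010111111111010

Compute s = H r^T mod 2 one row at a time:
  s_1 = 1 + 1 + 1 + 1 + 1 + 0 + 1 + 0 = 6 ≡ 0 (mod 2).
  s_2 = 1 + 1 + 0 + 1 + 1 + 0 + 1 + 0 = 5 ≡ 1 (mod 2).
  s_3 = 1 + 0 + 0 + 1 + 1 + 1 + 1 + 0 = 5 ≡ 1 (mod 2).
  s_4 = 0 + 0 + 1 + 1 + 1 + 1 + 0 + 0 = 4 ≡ 0 (mod 2).
s = (0, 1, 1, 0)^T — this equals column 6 of H (binary 0110), so error is at position 6.
Correct: flip bit 6 of r = 010110111111010 to get c = 010111111111010.


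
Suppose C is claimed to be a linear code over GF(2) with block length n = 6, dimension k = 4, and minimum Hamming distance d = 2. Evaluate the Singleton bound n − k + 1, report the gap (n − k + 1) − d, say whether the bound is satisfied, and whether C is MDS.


Singleton RHS = n − k + 1 = 3, slack = 1, bound satisfied, not MDS.

Singleton bound: d ≤ n − k + 1.
Here n = 6, k = 4, so n − k + 1 = 3.
Given d = 2, check d ≤ 3: YES.
Slack = (n − k + 1) − d = 1.
The code is NOT MDS (slack = 1 > 0).
Description: the claimed parameters are [6, 4, 2]_2; such a code would be non-MDS.


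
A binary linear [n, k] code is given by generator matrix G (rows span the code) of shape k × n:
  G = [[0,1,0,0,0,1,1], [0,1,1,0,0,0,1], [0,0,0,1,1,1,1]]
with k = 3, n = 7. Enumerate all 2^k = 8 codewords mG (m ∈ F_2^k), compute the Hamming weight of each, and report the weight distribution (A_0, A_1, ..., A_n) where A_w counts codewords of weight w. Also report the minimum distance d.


Weight distribution: A_0 = 1, A_2 = 1, A_3 = 3, A_4 = 2, A_5 = 1. Minimum distance d = 2.

Enumerate all 2^3 = 8 messages m ∈ F_2^3.
For each, compute codeword c = mG in F_2^7, then tally its weight.
  m = 000 → c = 0000000, weight = 0.
  m = 100 → c = 0100011, weight = 3.
  m = 010 → c = 0110001, weight = 3.
  m = 110 → c = 0010010, weight = 2.
  m = 001 → c = 0001111, weight = 4.
  m = 101 → c = 0101100, weight = 3.
  m = 011 → c = 0111110, weight = 5.
  m = 111 → c = 0011101, weight = 4.
Tally weights:
  weight 0: 1 codewords.
  weight 2: 1 codewords.
  weight 3: 3 codewords.
  weight 4: 2 codewords.
  weight 5: 1 codewords.
Minimum distance d = smallest w > 0 with A_w > 0 = 2.
Sanity: Σ A_w = 8 = 2^3 = 8 ✓.


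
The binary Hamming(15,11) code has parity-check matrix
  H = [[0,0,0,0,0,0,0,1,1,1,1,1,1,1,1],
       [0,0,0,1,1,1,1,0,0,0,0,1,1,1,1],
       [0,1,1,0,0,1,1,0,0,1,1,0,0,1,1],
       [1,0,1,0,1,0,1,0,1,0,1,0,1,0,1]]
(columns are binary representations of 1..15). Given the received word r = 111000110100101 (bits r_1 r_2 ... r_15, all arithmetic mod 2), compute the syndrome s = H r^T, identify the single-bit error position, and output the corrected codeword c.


s = (0, 1, 1, 1)^T, error position = 7, corrected codeword c = 111000010100101

Compute s = H r^T mod 2 one row at a time:
  s_1 = 1 + 0 + 1 + 0 + 0 + 1 + 0 + 1 = 4 ≡ 0 (mod 2).
  s_2 = 0 + 0 + 0 + 1 + 0 + 1 + 0 + 1 = 3 ≡ 1 (mod 2).
  s_3 = 1 + 1 + 0 + 1 + 1 + 0 + 0 + 1 = 5 ≡ 1 (mod 2).
  s_4 = 1 + 1 + 0 + 1 + 0 + 0 + 1 + 1 = 5 ≡ 1 (mod 2).
s = (0, 1, 1, 1)^T — this equals column 7 of H (binary 0111), so error is at position 7.
Correct: flip bit 7 of r = 111000110100101 to get c = 111000010100101.


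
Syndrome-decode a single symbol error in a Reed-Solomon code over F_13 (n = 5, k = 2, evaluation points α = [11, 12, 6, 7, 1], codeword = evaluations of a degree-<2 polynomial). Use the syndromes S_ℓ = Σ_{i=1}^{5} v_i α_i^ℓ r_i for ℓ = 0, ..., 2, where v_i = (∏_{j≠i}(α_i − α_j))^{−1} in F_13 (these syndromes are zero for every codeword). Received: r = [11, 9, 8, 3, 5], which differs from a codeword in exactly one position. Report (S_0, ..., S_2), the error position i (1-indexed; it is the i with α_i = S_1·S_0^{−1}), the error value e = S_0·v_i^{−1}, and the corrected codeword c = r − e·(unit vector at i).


S = (12, 6, 3), error at position 4, error magnitude e = 10, c = [11, 9, 8, 6, 5].

Step 1: column multipliers v_i = (∏_{j≠i}(α_i − α_j))^{−1} mod 13.
  i = 1 (α = 11): (11−12)(11−6)(11−7)(11−1) = (−1)·5·4·10 = −200 ≡ 8, so v_1 = 8^{−1} = 5 (mod 13).
  i = 2 (α = 12): (12−11)(12−6)(12−7)(12−1) = 1·6·5·11 = 330 ≡ 5, so v_2 = 5^{−1} = 8 (mod 13).
  i = 3 (α = 6): (6−11)(6−12)(6−7)(6−1) = (−5)·(−6)·(−1)·5 = −150 ≡ 6, so v_3 = 6^{−1} = 11 (mod 13).
  i = 4 (α = 7): (7−11)(7−12)(7−6)(7−1) = (−4)·(−5)·1·6 = 120 ≡ 3, so v_4 = 3^{−1} = 9 (mod 13).
  i = 5 (α = 1): (1−11)(1−12)(1−6)(1−7) = (−10)·(−11)·(−5)·(−6) = 3300 ≡ 11, so v_5 = 11^{−1} = 6 (mod 13).
  v = [5, 8, 11, 9, 6].
Step 2: syndromes of r = [11, 9, 8, 3, 5] (all sums mod 13).
  S_0 = Σ v_i r_i = 5·11 + 8·9 + 11·8 + 9·3 + 6·5 = 272 ≡ 12.
  S_1 = Σ v_i α_i r_i = 5·11·11 + 8·12·9 + 11·6·8 + 9·7·3 + 6·1·5 = 2216 ≡ 6.
  α_i^2 mod 13 = [4, 1, 10, 10, 1].
  S_2 = Σ v_i α_i^2 r_i = 5·4·11 + 8·1·9 + 11·10·8 + 9·10·3 + 6·1·5 = 1472 ≡ 3.
  S = (12, 6, 3) ≠ 0, so r is not a codeword (an error is present).
Step 3: locate the error. For a single error e at position i, S_ℓ = v_i·e·α_i^ℓ, so α_err = S_1/S_0.
  S_0^{−1} = 12^{−1} = 12 (mod 13), so α_err = 6·12 = 72 ≡ 7 = α_4. Error position i = 4.
  Consistency check: S_2/S_1 = 3·11 = 33 ≡ 7 = α_err ✓ (single-error assumption holds).
Step 4: error magnitude e = S_0/v_4 = S_0·∏_{j≠4}(α_4 − α_j) = 12·3 = 36 ≡ 10 (mod 13).
Step 5: correct position 4: c_4 = r_4 − e = 3 − 10 ≡ 6 (mod 13). Hence c = [11, 9, 8, 6, 5].
  Check: interpolating c through the α_i gives m(x) = 7 + 11·x (degree < 2) with m(α_i) = c_i for every i, so c is indeed a codeword.


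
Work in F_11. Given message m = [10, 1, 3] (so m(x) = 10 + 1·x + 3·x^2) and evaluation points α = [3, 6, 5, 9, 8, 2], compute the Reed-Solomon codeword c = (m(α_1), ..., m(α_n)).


c = [7, 3, 2, 9, 1, 2]

Message polynomial: m(x) = 10 + 1·x + 3·x^2 (mod 11).
For each evaluation point α_i, compute m(α_i) mod 11:
  α_1 = 3: Horner steps 3 → 10 → 7, so m(3) = 7.
  α_2 = 6: Horner steps 3 → 8 → 3, so m(6) = 3.
  α_3 = 5: Horner steps 3 → 5 → 2, so m(5) = 2.
  α_4 = 9: Horner steps 3 → 6 → 9, so m(9) = 9.
  α_5 = 8: Horner steps 3 → 3 → 1, so m(8) = 1.
  α_6 = 2: Horner steps 3 → 7 → 2, so m(2) = 2.
Codeword c = [7, 3, 2, 9, 1, 2] ∈ F_11^6.


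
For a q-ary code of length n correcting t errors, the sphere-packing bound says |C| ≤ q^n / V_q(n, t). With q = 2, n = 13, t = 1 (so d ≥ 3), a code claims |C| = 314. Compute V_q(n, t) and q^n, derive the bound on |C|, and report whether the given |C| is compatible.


V_q(n, t) = 14, q^n = 8192, Hamming bound = 585, |C| = 314 ≤ bound (satisfied).

Step 1: Compute V_q(n, t) = Σ_{j=0}^1 C(n, j) (q−1)^j.
  j = 0: C(13,0)·(1)^0 = 1·1 = 1.
  j = 1: C(13,1)·(1)^1 = 13·1 = 13.
  V_q(n, t) = 1 + 13 = 14.
Step 2: q^n = 2^13 = 8192.
Step 3: Hamming bound ⌊q^n / V_q(n,t)⌋ = ⌊8192/14⌋ = 585.
Step 4: Compare |C| = 314 to 585: satisfied.
The claimed |C| lies below the Hamming bound.


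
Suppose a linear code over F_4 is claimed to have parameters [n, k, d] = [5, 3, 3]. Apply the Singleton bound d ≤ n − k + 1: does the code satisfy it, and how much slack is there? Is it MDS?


Singleton RHS = n − k + 1 = 3, slack = 0, bound satisfied, MDS.

Singleton bound: d ≤ n − k + 1.
Here n = 5, k = 3, so n − k + 1 = 3.
Given d = 3, check d ≤ 3: YES.
Slack = (n − k + 1) − d = 0.
The code is MDS (slack = 0).
Description: the claimed parameters are [5, 3, 3]_4; such a code would be MDS (meets Singleton bound).


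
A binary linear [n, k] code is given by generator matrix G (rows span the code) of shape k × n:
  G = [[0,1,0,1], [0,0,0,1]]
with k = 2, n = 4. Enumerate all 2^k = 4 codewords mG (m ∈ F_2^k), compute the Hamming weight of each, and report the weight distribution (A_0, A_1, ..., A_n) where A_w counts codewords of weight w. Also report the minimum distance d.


Weight distribution: A_0 = 1, A_1 = 2, A_2 = 1. Minimum distance d = 1.

Enumerate all 2^2 = 4 messages m ∈ F_2^2.
For each, compute codeword c = mG in F_2^4, then tally its weight.
  m = 00 → c = 0000, weight = 0.
  m = 10 → c = 0101, weight = 2.
  m = 01 → c = 0001, weight = 1.
  m = 11 → c = 0100, weight = 1.
Tally weights:
  weight 0: 1 codewords.
  weight 1: 2 codewords.
  weight 2: 1 codewords.
Minimum distance d = smallest w > 0 with A_w > 0 = 1.
Sanity: Σ A_w = 4 = 2^2 = 4 ✓.


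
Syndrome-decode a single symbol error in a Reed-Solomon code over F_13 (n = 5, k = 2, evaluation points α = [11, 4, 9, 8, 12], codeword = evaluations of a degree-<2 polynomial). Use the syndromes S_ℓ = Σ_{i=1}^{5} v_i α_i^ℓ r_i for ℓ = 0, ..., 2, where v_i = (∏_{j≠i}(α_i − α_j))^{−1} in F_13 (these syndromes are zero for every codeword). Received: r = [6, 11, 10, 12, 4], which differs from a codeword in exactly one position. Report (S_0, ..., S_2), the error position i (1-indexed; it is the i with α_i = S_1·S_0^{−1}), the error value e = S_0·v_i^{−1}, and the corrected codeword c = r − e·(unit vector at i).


S = (2, 8, 6), error at position 2, error magnitude e = 4, c = [6, 7, 10, 12, 4].

Step 1: column multipliers v_i = (∏_{j≠i}(α_i − α_j))^{−1} mod 13.
  i = 1 (α = 11): (11−4)(11−9)(11−8)(11−12) = 7·2·3·(−1) = −42 ≡ 10, so v_1 = 10^{−1} = 4 (mod 13).
  i = 2 (α = 4): (4−11)(4−9)(4−8)(4−12) = (−7)·(−5)·(−4)·(−8) = 1120 ≡ 2, so v_2 = 2^{−1} = 7 (mod 13).
  i = 3 (α = 9): (9−11)(9−4)(9−8)(9−12) = (−2)·5·1·(−3) = 30 ≡ 4, so v_3 = 4^{−1} = 10 (mod 13).
  i = 4 (α = 8): (8−11)(8−4)(8−9)(8−12) = (−3)·4·(−1)·(−4) = −48 ≡ 4, so v_4 = 4^{−1} = 10 (mod 13).
  i = 5 (α = 12): (12−11)(12−4)(12−9)(12−8) = 1·8·3·4 = 96 ≡ 5, so v_5 = 5^{−1} = 8 (mod 13).
  v = [4, 7, 10, 10, 8].
Step 2: syndromes of r = [6, 11, 10, 12, 4] (all sums mod 13).
  S_0 = Σ v_i r_i = 4·6 + 7·11 + 10·10 + 10·12 + 8·4 = 353 ≡ 2.
  S_1 = Σ v_i α_i r_i = 4·11·6 + 7·4·11 + 10·9·10 + 10·8·12 + 8·12·4 = 2816 ≡ 8.
  α_i^2 mod 13 = [4, 3, 3, 12, 1].
  S_2 = Σ v_i α_i^2 r_i = 4·4·6 + 7·3·11 + 10·3·10 + 10·12·12 + 8·1·4 = 2099 ≡ 6.
  S = (2, 8, 6) ≠ 0, so r is not a codeword (an error is present).
Step 3: locate the error. For a single error e at position i, S_ℓ = v_i·e·α_i^ℓ, so α_err = S_1/S_0.
  S_0^{−1} = 2^{−1} = 7 (mod 13), so α_err = 8·7 = 56 ≡ 4 = α_2. Error position i = 2.
  Consistency check: S_2/S_1 = 6·5 = 30 ≡ 4 = α_err ✓ (single-error assumption holds).
Step 4: error magnitude e = S_0/v_2 = S_0·∏_{j≠2}(α_2 − α_j) = 2·2 = 4 ≡ 4 (mod 13).
Step 5: correct position 2: c_2 = r_2 − e = 11 − 4 ≡ 7 (mod 13). Hence c = [6, 7, 10, 12, 4].
  Check: interpolating c through the α_i gives m(x) = 2 + 11·x (degree < 2) with m(α_i) = c_i for every i, so c is indeed a codeword.


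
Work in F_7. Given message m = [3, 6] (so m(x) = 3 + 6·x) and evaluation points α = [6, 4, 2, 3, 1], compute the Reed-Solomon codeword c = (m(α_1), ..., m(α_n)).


c = [4, 6, 1, 0, 2]

Message polynomial: m(x) = 3 + 6·x (mod 7).
For each evaluation point α_i, compute m(α_i) mod 7:
  α_1 = 6: Horner steps 6 → 4, so m(6) = 4.
  α_2 = 4: Horner steps 6 → 6, so m(4) = 6.
  α_3 = 2: Horner steps 6 → 1, so m(2) = 1.
  α_4 = 3: Horner steps 6 → 0, so m(3) = 0.
  α_5 = 1: Horner steps 6 → 2, so m(1) = 2.
Codeword c = [4, 6, 1, 0, 2] ∈ F_7^5.


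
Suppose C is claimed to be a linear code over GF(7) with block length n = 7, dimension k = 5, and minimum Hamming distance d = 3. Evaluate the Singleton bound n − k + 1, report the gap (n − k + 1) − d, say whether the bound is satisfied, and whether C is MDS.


Singleton RHS = n − k + 1 = 3, slack = 0, bound satisfied, MDS.

Singleton bound: d ≤ n − k + 1.
Here n = 7, k = 5, so n − k + 1 = 3.
Given d = 3, check d ≤ 3: YES.
Slack = (n − k + 1) − d = 0.
The code is MDS (slack = 0).
Description: the claimed parameters are [7, 5, 3]_7; such a code would be MDS (meets Singleton bound).


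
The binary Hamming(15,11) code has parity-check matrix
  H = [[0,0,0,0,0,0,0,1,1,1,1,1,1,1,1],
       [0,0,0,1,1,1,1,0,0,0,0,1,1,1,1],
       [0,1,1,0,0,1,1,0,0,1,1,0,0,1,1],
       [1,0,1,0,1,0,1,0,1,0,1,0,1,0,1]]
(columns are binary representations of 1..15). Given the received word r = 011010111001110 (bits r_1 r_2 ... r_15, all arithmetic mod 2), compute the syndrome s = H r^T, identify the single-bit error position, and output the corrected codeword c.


s = (1, 1, 0, 1)^T, error position = 13, corrected codeword c = 011010111001010

Compute s = H r^T mod 2 one row at a time:
  s_1 = 1 + 1 + 0 + 0 + 1 + 1 + 1 + 0 = 5 ≡ 1 (mod 2).
  s_2 = 0 + 1 + 0 + 1 + 1 + 1 + 1 + 0 = 5 ≡ 1 (mod 2).
  s_3 = 1 + 1 + 0 + 1 + 0 + 0 + 1 + 0 = 4 ≡ 0 (mod 2).
  s_4 = 0 + 1 + 1 + 1 + 1 + 0 + 1 + 0 = 5 ≡ 1 (mod 2).
s = (1, 1, 0, 1)^T — this equals column 13 of H (binary 1101), so error is at position 13.
Correct: flip bit 13 of r = 011010111001110 to get c = 011010111001010.


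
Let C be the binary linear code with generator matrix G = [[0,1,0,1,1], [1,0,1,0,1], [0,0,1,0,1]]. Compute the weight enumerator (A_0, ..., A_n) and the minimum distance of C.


Weight distribution: A_0 = 1, A_1 = 1, A_2 = 1, A_3 = 3, A_4 = 2. Minimum distance d = 1.

Enumerate all 2^3 = 8 messages m ∈ F_2^3.
For each, compute codeword c = mG in F_2^5, then tally its weight.
  m = 000 → c = 00000, weight = 0.
  m = 100 → c = 01011, weight = 3.
  m = 010 → c = 10101, weight = 3.
  m = 110 → c = 11110, weight = 4.
  m = 001 → c = 00101, weight = 2.
  m = 101 → c = 01110, weight = 3.
  m = 011 → c = 10000, weight = 1.
  m = 111 → c = 11011, weight = 4.
Tally weights:
  weight 0: 1 codewords.
  weight 1: 1 codewords.
  weight 2: 1 codewords.
  weight 3: 3 codewords.
  weight 4: 2 codewords.
Minimum distance d = smallest w > 0 with A_w > 0 = 1.
Sanity: Σ A_w = 8 = 2^3 = 8 ✓.


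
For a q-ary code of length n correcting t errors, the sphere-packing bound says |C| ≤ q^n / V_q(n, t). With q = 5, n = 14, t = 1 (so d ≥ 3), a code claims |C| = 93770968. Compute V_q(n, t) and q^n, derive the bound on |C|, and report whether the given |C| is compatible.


V_q(n, t) = 57, q^n = 6103515625, Hamming bound = 107079221, |C| = 93770968 ≤ bound (satisfied).

Step 1: Compute V_q(n, t) = Σ_{j=0}^1 C(n, j) (q−1)^j.
  j = 0: C(14,0)·(4)^0 = 1·1 = 1.
  j = 1: C(14,1)·(4)^1 = 14·4 = 56.
  V_q(n, t) = 1 + 56 = 57.
Step 2: q^n = 5^14 = 6103515625.
Step 3: Hamming bound ⌊q^n / V_q(n,t)⌋ = ⌊6103515625/57⌋ = 107079221.
Step 4: Compare |C| = 93770968 to 107079221: satisfied.
The claimed |C| lies below the Hamming bound.


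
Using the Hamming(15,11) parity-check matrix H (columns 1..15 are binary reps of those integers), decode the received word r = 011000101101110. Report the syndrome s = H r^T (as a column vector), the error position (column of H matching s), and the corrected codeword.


s = (1, 0, 1, 0)^T, error position = 10, corrected codeword c = 011000101001110

Compute s = H r^T mod 2 one row at a time:
  s_1 = 0 + 1 + 1 + 0 + 1 + 1 + 1 + 0 = 5 ≡ 1 (mod 2).
  s_2 = 0 + 0 + 0 + 1 + 1 + 1 + 1 + 0 = 4 ≡ 0 (mod 2).
  s_3 = 1 + 1 + 0 + 1 + 1 + 0 + 1 + 0 = 5 ≡ 1 (mod 2).
  s_4 = 0 + 1 + 0 + 1 + 1 + 0 + 1 + 0 = 4 ≡ 0 (mod 2).
s = (1, 0, 1, 0)^T — this equals column 10 of H (binary 1010), so error is at position 10.
Correct: flip bit 10 of r = 011000101101110 to get c = 011000101001110.


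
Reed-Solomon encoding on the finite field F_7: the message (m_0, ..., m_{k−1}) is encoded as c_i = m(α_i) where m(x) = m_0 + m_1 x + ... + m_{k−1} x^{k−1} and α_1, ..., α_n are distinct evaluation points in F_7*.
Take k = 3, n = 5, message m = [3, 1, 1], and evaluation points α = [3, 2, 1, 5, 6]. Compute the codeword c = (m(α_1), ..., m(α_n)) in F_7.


c = [1, 2, 5, 5, 3]

Message polynomial: m(x) = 3 + 1·x + 1·x^2 (mod 7).
For each evaluation point α_i, compute m(α_i) mod 7:
  α_1 = 3: Horner steps 1 → 4 → 1, so m(3) = 1.
  α_2 = 2: Horner steps 1 → 3 → 2, so m(2) = 2.
  α_3 = 1: Horner steps 1 → 2 → 5, so m(1) = 5.
  α_4 = 5: Horner steps 1 → 6 → 5, so m(5) = 5.
  α_5 = 6: Horner steps 1 → 0 → 3, so m(6) = 3.
Codeword c = [1, 2, 5, 5, 3] ∈ F_7^5.


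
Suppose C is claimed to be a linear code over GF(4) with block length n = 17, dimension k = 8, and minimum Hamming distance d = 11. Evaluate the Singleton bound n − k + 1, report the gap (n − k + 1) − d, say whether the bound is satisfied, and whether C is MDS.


Singleton RHS = n − k + 1 = 10, slack = -1, bound violated (no such code; not MDS).

Singleton bound: d ≤ n − k + 1.
Here n = 17, k = 8, so n − k + 1 = 10.
Given d = 11, check d ≤ 10: NO.
Slack = (n − k + 1) − d = -1.
The slack is negative: d = 11 exceeds n − k + 1 = 10 by 1, so the Singleton bound is violated and no linear [17, 8, 11]_4 code can exist. In particular it is not MDS (MDS requires d = n − k + 1 exactly).
Description: the claimed parameters are [17, 8, 11]_4; such a code would be impossible (violates the Singleton bound).


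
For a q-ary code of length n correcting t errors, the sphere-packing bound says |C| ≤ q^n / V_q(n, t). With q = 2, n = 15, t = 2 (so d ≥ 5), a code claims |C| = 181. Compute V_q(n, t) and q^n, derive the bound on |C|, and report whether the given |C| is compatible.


V_q(n, t) = 121, q^n = 32768, Hamming bound = 270, |C| = 181 ≤ bound (satisfied).

Step 1: Compute V_q(n, t) = Σ_{j=0}^2 C(n, j) (q−1)^j.
  j = 0: C(15,0)·(1)^0 = 1·1 = 1.
  j = 1: C(15,1)·(1)^1 = 15·1 = 15.
  j = 2: C(15,2)·(1)^2 = 105·1 = 105.
  V_q(n, t) = 1 + 15 + 105 = 121.
Step 2: q^n = 2^15 = 32768.
Step 3: Hamming bound ⌊q^n / V_q(n,t)⌋ = ⌊32768/121⌋ = 270.
Step 4: Compare |C| = 181 to 270: satisfied.
The claimed |C| lies below the Hamming bound.


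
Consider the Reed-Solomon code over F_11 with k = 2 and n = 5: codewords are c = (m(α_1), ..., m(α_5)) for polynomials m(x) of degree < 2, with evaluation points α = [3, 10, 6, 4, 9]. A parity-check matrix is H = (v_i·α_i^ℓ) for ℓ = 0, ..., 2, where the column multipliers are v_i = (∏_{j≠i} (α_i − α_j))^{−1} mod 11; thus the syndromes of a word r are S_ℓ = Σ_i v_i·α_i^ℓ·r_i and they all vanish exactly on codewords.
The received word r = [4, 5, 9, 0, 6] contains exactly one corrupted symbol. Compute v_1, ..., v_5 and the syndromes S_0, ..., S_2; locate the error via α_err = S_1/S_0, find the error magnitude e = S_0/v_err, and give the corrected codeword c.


S = (5, 4, 1), error at position 1, error magnitude e = 3, c = [1, 5, 9, 0, 6].

Step 1: column multipliers v_i = (∏_{j≠i}(α_i − α_j))^{−1} mod 11.
  i = 1 (α = 3): (3−10)(3−6)(3−4)(3−9) = (−7)·(−3)·(−1)·(−6) = 126 ≡ 5, so v_1 = 5^{−1} = 9 (mod 11).
  i = 2 (α = 10): (10−3)(10−6)(10−4)(10−9) = 7·4·6·1 = 168 ≡ 3, so v_2 = 3^{−1} = 4 (mod 11).
  i = 3 (α = 6): (6−3)(6−10)(6−4)(6−9) = 3·(−4)·2·(−3) = 72 ≡ 6, so v_3 = 6^{−1} = 2 (mod 11).
  i = 4 (α = 4): (4−3)(4−10)(4−6)(4−9) = 1·(−6)·(−2)·(−5) = −60 ≡ 6, so v_4 = 6^{−1} = 2 (mod 11).
  i = 5 (α = 9): (9−3)(9−10)(9−6)(9−4) = 6·(−1)·3·5 = −90 ≡ 9, so v_5 = 9^{−1} = 5 (mod 11).
  v = [9, 4, 2, 2, 5].
Step 2: syndromes of r = [4, 5, 9, 0, 6] (all sums mod 11).
  S_0 = Σ v_i r_i = 9·4 + 4·5 + 2·9 + 2·0 + 5·6 = 104 ≡ 5.
  S_1 = Σ v_i α_i r_i = 9·3·4 + 4·10·5 + 2·6·9 + 2·4·0 + 5·9·6 = 686 ≡ 4.
  α_i^2 mod 11 = [9, 1, 3, 5, 4].
  S_2 = Σ v_i α_i^2 r_i = 9·9·4 + 4·1·5 + 2·3·9 + 2·5·0 + 5·4·6 = 518 ≡ 1.
  S = (5, 4, 1) ≠ 0, so r is not a codeword (an error is present).
Step 3: locate the error. For a single error e at position i, S_ℓ = v_i·e·α_i^ℓ, so α_err = S_1/S_0.
  S_0^{−1} = 5^{−1} = 9 (mod 11), so α_err = 4·9 = 36 ≡ 3 = α_1. Error position i = 1.
  Consistency check: S_2/S_1 = 1·3 = 3 ≡ 3 = α_err ✓ (single-error assumption holds).
Step 4: error magnitude e = S_0/v_1 = S_0·∏_{j≠1}(α_1 − α_j) = 5·5 = 25 ≡ 3 (mod 11).
Step 5: correct position 1: c_1 = r_1 − e = 4 − 3 ≡ 1 (mod 11). Hence c = [1, 5, 9, 0, 6].
  Check: interpolating c through the α_i gives m(x) = 4 + 10·x (degree < 2) with m(α_i) = c_i for every i, so c is indeed a codeword.


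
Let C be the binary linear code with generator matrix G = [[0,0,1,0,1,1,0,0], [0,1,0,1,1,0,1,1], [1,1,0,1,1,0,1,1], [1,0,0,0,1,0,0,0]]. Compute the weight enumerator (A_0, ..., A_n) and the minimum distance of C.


Weight distribution: A_0 = 1, A_1 = 2, A_2 = 2, A_3 = 2, A_4 = 2, A_5 = 2, A_6 = 2, A_7 = 2, A_8 = 1. Minimum distance d = 1.

Enumerate all 2^4 = 16 messages m ∈ F_2^4.
For each, compute codeword c = mG in F_2^8, then tally its weight.
  m = 0000 → c = 00000000, weight = 0.
  m = 1000 → c = 00101100, weight = 3.
  m = 0100 → c = 01011011, weight = 5.
  m = 1100 → c = 01110111, weight = 6.
  m = 0010 → c = 11011011, weight = 6.
  m = 1010 → c = 11110111, weight = 7.
  m = 0110 → c = 10000000, weight = 1.
  m = 1110 → c = 10101100, weight = 4.
  m = 0001 → c = 10001000, weight = 2.
  m = 1001 → c = 10100100, weight = 3.
  m = 0101 → c = 11010011, weight = 5.
  m = 1101 → c = 11111111, weight = 8.
  m = 0011 → c = 01010011, weight = 4.
  m = 1011 → c = 01111111, weight = 7.
  m = 0111 → c = 00001000, weight = 1.
  m = 1111 → c = 00100100, weight = 2.
Tally weights:
  weight 0: 1 codewords.
  weight 1: 2 codewords.
  weight 2: 2 codewords.
  weight 3: 2 codewords.
  weight 4: 2 codewords.
  weight 5: 2 codewords.
  weight 6: 2 codewords.
  weight 7: 2 codewords.
  weight 8: 1 codewords.
Minimum distance d = smallest w > 0 with A_w > 0 = 1.
Sanity: Σ A_w = 16 = 2^4 = 16 ✓.


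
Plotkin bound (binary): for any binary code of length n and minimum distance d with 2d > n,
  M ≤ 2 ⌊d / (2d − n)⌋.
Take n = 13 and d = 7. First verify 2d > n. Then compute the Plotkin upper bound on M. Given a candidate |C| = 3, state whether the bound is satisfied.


Plotkin bound M ≤ 14; given |C| = 3 ≤ bound (satisfied).

Check applicability: 2d = 14, n = 13.
2d − n = 1 > 0, so Plotkin applies.
Compute d/(2d−n) = 7/1 ≈ 7.0000.
⌊d/(2d−n)⌋ = 7.
Plotkin bound: M ≤ 2·7 = 14.
Given |C| = 3, check: satisfied.
This |C| is below the Plotkin bound.


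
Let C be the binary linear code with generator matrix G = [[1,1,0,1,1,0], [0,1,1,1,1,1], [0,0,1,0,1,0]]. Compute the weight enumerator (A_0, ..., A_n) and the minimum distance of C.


Weight distribution: A_0 = 1, A_2 = 1, A_3 = 3, A_4 = 2, A_5 = 1. Minimum distance d = 2.

Enumerate all 2^3 = 8 messages m ∈ F_2^3.
For each, compute codeword c = mG in F_2^6, then tally its weight.
  m = 000 → c = 000000, weight = 0.
  m = 100 → c = 110110, weight = 4.
  m = 010 → c = 011111, weight = 5.
  m = 110 → c = 101001, weight = 3.
  m = 001 → c = 001010, weight = 2.
  m = 101 → c = 111100, weight = 4.
  m = 011 → c = 010101, weight = 3.
  m = 111 → c = 100011, weight = 3.
Tally weights:
  weight 0: 1 codewords.
  weight 2: 1 codewords.
  weight 3: 3 codewords.
  weight 4: 2 codewords.
  weight 5: 1 codewords.
Minimum distance d = smallest w > 0 with A_w > 0 = 2.
Sanity: Σ A_w = 8 = 2^3 = 8 ✓.


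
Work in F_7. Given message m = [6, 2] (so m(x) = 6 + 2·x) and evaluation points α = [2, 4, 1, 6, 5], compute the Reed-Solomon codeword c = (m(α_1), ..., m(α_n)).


c = [3, 0, 1, 4, 2]

Message polynomial: m(x) = 6 + 2·x (mod 7).
For each evaluation point α_i, compute m(α_i) mod 7:
  α_1 = 2: Horner steps 2 → 3, so m(2) = 3.
  α_2 = 4: Horner steps 2 → 0, so m(4) = 0.
  α_3 = 1: Horner steps 2 → 1, so m(1) = 1.
  α_4 = 6: Horner steps 2 → 4, so m(6) = 4.
  α_5 = 5: Horner steps 2 → 2, so m(5) = 2.
Codeword c = [3, 0, 1, 4, 2] ∈ F_7^5.


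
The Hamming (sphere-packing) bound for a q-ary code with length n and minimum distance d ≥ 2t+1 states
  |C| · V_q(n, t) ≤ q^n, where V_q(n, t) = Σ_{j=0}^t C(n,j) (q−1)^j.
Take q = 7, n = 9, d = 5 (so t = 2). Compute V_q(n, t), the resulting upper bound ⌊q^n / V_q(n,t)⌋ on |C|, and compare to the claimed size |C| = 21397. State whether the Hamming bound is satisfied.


V_q(n, t) = 1351, q^n = 40353607, Hamming bound = 29869, |C| = 21397 ≤ bound (satisfied).

Step 1: Compute V_q(n, t) = Σ_{j=0}^2 C(n, j) (q−1)^j.
  j = 0: C(9,0)·(6)^0 = 1·1 = 1.
  j = 1: C(9,1)·(6)^1 = 9·6 = 54.
  j = 2: C(9,2)·(6)^2 = 36·36 = 1296.
  V_q(n, t) = 1 + 54 + 1296 = 1351.
Step 2: q^n = 7^9 = 40353607.
Step 3: Hamming bound ⌊q^n / V_q(n,t)⌋ = ⌊40353607/1351⌋ = 29869.
Step 4: Compare |C| = 21397 to 29869: satisfied.
The claimed |C| lies below the Hamming bound.


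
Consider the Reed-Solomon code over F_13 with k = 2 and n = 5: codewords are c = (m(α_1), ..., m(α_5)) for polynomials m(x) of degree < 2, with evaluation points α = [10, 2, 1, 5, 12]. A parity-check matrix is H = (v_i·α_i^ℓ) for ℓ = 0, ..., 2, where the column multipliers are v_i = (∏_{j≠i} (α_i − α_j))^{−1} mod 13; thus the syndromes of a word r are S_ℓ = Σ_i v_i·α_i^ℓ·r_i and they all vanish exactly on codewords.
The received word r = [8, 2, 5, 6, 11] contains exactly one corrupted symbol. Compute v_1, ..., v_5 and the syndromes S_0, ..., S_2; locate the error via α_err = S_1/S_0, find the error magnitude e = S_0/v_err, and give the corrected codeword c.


S = (7, 5, 11), error at position 1, error magnitude e = 4, c = [4, 2, 5, 6, 11].

Step 1: column multipliers v_i = (∏_{j≠i}(α_i − α_j))^{−1} mod 13.
  i = 1 (α = 10): (10−2)(10−1)(10−5)(10−12) = 8·9·5·(−2) = −720 ≡ 8, so v_1 = 8^{−1} = 5 (mod 13).
  i = 2 (α = 2): (2−10)(2−1)(2−5)(2−12) = (−8)·1·(−3)·(−10) = −240 ≡ 7, so v_2 = 7^{−1} = 2 (mod 13).
  i = 3 (α = 1): (1−10)(1−2)(1−5)(1−12) = (−9)·(−1)·(−4)·(−11) = 396 ≡ 6, so v_3 = 6^{−1} = 11 (mod 13).
  i = 4 (α = 5): (5−10)(5−2)(5−1)(5−12) = (−5)·3·4·(−7) = 420 ≡ 4, so v_4 = 4^{−1} = 10 (mod 13).
  i = 5 (α = 12): (12−10)(12−2)(12−1)(12−5) = 2·10·11·7 = 1540 ≡ 6, so v_5 = 6^{−1} = 11 (mod 13).
  v = [5, 2, 11, 10, 11].
Step 2: syndromes of r = [8, 2, 5, 6, 11] (all sums mod 13).
  S_0 = Σ v_i r_i = 5·8 + 2·2 + 11·5 + 10·6 + 11·11 = 280 ≡ 7.
  S_1 = Σ v_i α_i r_i = 5·10·8 + 2·2·2 + 11·1·5 + 10·5·6 + 11·12·11 = 2215 ≡ 5.
  α_i^2 mod 13 = [9, 4, 1, 12, 1].
  S_2 = Σ v_i α_i^2 r_i = 5·9·8 + 2·4·2 + 11·1·5 + 10·12·6 + 11·1·11 = 1272 ≡ 11.
  S = (7, 5, 11) ≠ 0, so r is not a codeword (an error is present).
Step 3: locate the error. For a single error e at position i, S_ℓ = v_i·e·α_i^ℓ, so α_err = S_1/S_0.
  S_0^{−1} = 7^{−1} = 2 (mod 13), so α_err = 5·2 = 10 ≡ 10 = α_1. Error position i = 1.
  Consistency check: S_2/S_1 = 11·8 = 88 ≡ 10 = α_err ✓ (single-error assumption holds).
Step 4: error magnitude e = S_0/v_1 = S_0·∏_{j≠1}(α_1 − α_j) = 7·8 = 56 ≡ 4 (mod 13).
Step 5: correct position 1: c_1 = r_1 − e = 8 − 4 ≡ 4 (mod 13). Hence c = [4, 2, 5, 6, 11].
  Check: interpolating c through the α_i gives m(x) = 8 + 10·x (degree < 2) with m(α_i) = c_i for every i, so c is indeed a codeword.


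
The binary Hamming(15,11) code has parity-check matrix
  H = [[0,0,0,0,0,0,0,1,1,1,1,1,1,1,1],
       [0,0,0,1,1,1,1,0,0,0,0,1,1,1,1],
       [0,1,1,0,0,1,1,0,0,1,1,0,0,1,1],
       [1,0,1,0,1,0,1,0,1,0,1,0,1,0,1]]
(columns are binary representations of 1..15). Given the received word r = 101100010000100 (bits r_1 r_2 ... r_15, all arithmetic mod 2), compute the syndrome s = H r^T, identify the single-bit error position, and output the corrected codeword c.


s = (0, 0, 1, 1)^T, error position = 3, corrected codeword c = 100100010000100

Compute s = H r^T mod 2 one row at a time:
  s_1 = 1 + 0 + 0 + 0 + 0 + 1 + 0 + 0 = 2 ≡ 0 (mod 2).
  s_2 = 1 + 0 + 0 + 0 + 0 + 1 + 0 + 0 = 2 ≡ 0 (mod 2).
  s_3 = 0 + 1 + 0 + 0 + 0 + 0 + 0 + 0 = 1 ≡ 1 (mod 2).
  s_4 = 1 + 1 + 0 + 0 + 0 + 0 + 1 + 0 = 3 ≡ 1 (mod 2).
s = (0, 0, 1, 1)^T — this equals column 3 of H (binary 0011), so error is at position 3.
Correct: flip bit 3 of r = 101100010000100 to get c = 100100010000100.


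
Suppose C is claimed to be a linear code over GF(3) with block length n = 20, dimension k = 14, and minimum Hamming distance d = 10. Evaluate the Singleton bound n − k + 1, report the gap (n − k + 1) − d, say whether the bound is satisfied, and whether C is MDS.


Singleton RHS = n − k + 1 = 7, slack = -3, bound violated (no such code; not MDS).

Singleton bound: d ≤ n − k + 1.
Here n = 20, k = 14, so n − k + 1 = 7.
Given d = 10, check d ≤ 7: NO.
Slack = (n − k + 1) − d = -3.
The slack is negative: d = 10 exceeds n − k + 1 = 7 by 3, so the Singleton bound is violated and no linear [20, 14, 10]_3 code can exist. In particular it is not MDS (MDS requires d = n − k + 1 exactly).
Description: the claimed parameters are [20, 14, 10]_3; such a code would be impossible (violates the Singleton bound).
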